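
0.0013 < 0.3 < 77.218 True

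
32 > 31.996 True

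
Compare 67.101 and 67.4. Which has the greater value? 67.4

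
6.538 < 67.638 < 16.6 False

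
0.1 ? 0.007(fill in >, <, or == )>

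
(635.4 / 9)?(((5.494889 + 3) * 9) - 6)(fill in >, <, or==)>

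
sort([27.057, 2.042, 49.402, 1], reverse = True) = [49.402, 27.057, 2.042, 1]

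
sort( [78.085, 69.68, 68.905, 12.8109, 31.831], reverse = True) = [78.085, 69.68, 68.905, 31.831, 12.8109]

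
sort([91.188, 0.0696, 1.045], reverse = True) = [91.188, 1.045, 0.0696]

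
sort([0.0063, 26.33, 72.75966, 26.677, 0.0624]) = [0.0063, 0.0624, 26.33, 26.677, 72.75966]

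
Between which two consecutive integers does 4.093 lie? 4 and 5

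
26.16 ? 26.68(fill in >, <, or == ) <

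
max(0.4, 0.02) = 0.4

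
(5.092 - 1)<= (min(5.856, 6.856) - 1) True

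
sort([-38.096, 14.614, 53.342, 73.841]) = [-38.096, 14.614, 53.342, 73.841]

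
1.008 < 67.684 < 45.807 False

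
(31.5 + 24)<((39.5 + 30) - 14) False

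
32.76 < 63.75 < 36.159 False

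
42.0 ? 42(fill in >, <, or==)==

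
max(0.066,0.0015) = 0.066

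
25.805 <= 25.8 False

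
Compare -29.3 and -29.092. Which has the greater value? -29.092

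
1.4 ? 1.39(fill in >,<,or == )>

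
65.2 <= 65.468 True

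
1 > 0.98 True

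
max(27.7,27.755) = 27.755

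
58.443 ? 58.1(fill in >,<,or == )>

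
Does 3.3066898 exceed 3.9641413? No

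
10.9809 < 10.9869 True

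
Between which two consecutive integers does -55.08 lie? -56 and -55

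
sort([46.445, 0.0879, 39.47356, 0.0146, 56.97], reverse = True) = [56.97, 46.445, 39.47356, 0.0879, 0.0146]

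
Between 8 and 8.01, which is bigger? 8.01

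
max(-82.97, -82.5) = -82.5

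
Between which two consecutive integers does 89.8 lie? 89 and 90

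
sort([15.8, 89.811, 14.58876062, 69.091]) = [14.58876062, 15.8, 69.091, 89.811]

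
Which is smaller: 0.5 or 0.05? 0.05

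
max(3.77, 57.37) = 57.37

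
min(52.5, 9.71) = 9.71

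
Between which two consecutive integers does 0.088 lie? 0 and 1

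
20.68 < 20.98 True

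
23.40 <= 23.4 True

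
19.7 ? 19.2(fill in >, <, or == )>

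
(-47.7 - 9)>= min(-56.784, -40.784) True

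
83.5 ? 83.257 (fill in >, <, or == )>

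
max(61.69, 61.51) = 61.69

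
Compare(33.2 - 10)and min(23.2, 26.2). They are equal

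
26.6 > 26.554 True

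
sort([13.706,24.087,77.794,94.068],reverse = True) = [94.068,77.794,24.087,13.706]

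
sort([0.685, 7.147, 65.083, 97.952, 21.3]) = [0.685, 7.147, 21.3, 65.083, 97.952]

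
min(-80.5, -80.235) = -80.5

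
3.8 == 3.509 False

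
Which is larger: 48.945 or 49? 49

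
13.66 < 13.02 False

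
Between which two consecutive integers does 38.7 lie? 38 and 39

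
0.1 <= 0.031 False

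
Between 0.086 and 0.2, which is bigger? 0.2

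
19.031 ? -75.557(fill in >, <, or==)>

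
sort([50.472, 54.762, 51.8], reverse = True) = [54.762, 51.8, 50.472]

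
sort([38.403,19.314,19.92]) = [19.314,19.92,38.403]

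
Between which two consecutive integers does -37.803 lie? -38 and -37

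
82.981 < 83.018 True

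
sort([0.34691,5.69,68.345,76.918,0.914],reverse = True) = [76.918,68.345,5.69,0.914,0.34691]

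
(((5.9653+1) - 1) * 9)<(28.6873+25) False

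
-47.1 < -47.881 False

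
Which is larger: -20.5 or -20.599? -20.5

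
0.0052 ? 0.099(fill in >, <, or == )<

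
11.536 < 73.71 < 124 True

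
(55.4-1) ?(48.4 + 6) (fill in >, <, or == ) ==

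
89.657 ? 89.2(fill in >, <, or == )>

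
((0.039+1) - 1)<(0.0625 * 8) True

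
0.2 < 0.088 False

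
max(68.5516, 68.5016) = 68.5516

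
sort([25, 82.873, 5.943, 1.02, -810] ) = [-810, 1.02, 5.943, 25, 82.873]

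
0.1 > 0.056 True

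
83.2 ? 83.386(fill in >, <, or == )<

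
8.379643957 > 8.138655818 True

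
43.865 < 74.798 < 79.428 True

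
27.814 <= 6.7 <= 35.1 False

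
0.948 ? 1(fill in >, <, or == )<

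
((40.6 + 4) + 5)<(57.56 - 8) False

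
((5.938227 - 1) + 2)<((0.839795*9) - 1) False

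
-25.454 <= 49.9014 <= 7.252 False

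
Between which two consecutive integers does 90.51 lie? 90 and 91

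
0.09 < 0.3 True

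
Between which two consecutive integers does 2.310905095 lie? 2 and 3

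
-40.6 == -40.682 False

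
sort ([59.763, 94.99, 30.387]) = [30.387, 59.763, 94.99]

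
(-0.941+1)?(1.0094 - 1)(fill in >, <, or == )>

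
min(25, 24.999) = 24.999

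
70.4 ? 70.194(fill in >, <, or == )>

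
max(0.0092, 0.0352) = 0.0352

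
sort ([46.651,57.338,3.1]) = [3.1,46.651,57.338]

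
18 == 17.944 False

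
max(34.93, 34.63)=34.93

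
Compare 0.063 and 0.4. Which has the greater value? 0.4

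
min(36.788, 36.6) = 36.6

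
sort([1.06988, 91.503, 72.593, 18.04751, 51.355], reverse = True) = [91.503, 72.593, 51.355, 18.04751, 1.06988]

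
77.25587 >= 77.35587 False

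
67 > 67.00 False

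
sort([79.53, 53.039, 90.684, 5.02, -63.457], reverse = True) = [90.684, 79.53, 53.039, 5.02, -63.457]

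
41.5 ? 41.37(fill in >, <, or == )>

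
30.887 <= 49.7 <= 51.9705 True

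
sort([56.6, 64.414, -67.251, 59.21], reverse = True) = [64.414, 59.21, 56.6, -67.251]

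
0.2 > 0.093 True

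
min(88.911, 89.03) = 88.911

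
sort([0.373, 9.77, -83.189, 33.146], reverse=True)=[33.146, 9.77, 0.373, -83.189]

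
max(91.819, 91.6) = 91.819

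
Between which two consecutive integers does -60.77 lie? -61 and -60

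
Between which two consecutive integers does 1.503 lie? 1 and 2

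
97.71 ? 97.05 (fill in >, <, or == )>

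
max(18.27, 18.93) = 18.93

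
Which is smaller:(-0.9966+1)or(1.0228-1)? (-0.9966+1)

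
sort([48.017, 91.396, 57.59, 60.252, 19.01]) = [19.01, 48.017, 57.59, 60.252, 91.396]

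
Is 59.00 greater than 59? No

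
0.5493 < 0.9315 True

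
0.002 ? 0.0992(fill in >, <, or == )<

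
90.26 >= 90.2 True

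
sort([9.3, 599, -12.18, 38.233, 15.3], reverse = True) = [599, 38.233, 15.3, 9.3, -12.18]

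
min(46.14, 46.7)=46.14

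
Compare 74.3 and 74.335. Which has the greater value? 74.335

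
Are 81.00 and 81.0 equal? Yes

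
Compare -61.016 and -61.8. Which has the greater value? -61.016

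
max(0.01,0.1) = 0.1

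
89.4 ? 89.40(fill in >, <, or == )==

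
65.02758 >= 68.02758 False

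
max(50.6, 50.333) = 50.6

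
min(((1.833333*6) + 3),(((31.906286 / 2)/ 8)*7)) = 13.959000125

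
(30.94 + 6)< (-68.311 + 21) False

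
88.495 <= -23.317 False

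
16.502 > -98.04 True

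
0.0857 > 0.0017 True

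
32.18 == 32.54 False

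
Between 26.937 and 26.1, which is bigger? 26.937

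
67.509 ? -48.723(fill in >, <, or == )>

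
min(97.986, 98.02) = 97.986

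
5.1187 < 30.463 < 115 True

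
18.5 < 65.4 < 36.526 False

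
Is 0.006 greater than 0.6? No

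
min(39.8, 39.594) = 39.594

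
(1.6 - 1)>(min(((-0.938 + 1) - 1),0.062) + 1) True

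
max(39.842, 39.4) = 39.842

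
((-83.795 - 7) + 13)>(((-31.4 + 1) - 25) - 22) False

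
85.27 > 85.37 False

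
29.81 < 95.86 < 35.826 False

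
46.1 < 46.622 True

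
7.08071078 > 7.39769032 False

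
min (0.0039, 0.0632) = 0.0039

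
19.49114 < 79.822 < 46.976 False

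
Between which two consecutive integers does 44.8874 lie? 44 and 45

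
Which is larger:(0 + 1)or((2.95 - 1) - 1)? (0 + 1)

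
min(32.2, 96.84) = 32.2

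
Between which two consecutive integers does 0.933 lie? 0 and 1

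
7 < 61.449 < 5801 True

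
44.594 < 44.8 True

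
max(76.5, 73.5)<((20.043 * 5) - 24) False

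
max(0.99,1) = 1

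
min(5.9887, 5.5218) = 5.5218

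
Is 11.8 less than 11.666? No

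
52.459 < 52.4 False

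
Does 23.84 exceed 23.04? Yes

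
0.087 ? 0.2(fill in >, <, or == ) <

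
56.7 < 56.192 False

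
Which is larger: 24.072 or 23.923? 24.072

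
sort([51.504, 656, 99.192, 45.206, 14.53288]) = [14.53288, 45.206, 51.504, 99.192, 656]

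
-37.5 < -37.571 False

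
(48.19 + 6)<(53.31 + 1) True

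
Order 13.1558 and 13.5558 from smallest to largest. 13.1558, 13.5558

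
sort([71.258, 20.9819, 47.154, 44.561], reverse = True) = [71.258, 47.154, 44.561, 20.9819]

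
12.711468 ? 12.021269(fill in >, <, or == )>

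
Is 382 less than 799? Yes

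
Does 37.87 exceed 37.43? Yes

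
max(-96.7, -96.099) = -96.099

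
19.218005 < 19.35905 True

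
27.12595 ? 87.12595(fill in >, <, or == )<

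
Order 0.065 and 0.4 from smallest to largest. 0.065, 0.4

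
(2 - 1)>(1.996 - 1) True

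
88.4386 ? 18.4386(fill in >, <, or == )>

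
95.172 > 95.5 False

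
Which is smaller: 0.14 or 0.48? 0.14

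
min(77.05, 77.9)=77.05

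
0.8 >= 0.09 True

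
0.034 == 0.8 False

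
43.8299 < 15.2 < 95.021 False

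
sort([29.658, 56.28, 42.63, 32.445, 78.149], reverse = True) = [78.149, 56.28, 42.63, 32.445, 29.658]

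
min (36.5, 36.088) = 36.088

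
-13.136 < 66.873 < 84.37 True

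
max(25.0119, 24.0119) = 25.0119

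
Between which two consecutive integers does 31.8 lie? 31 and 32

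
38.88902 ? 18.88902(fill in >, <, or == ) >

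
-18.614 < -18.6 True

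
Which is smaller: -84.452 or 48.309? -84.452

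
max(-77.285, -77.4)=-77.285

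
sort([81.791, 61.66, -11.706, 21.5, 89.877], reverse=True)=[89.877, 81.791, 61.66, 21.5, -11.706]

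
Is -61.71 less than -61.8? No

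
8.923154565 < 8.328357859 False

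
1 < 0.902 False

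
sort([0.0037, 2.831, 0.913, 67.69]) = [0.0037, 0.913, 2.831, 67.69]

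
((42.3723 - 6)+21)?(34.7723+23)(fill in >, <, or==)<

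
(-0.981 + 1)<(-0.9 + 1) True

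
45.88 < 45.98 True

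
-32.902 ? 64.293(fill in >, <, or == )<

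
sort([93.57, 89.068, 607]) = [89.068, 93.57, 607]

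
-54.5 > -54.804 True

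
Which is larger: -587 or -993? -587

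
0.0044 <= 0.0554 True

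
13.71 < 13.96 True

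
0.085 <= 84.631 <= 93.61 True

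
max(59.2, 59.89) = 59.89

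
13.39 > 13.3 True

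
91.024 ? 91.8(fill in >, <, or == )<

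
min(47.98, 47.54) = 47.54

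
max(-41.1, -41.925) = -41.1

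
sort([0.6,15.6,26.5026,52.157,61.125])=[0.6,15.6,26.5026,52.157,61.125]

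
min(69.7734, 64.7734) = 64.7734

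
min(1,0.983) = 0.983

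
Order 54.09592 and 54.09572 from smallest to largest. 54.09572,54.09592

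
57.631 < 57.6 False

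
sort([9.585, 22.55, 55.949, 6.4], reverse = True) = [55.949, 22.55, 9.585, 6.4]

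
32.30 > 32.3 False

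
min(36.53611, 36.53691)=36.53611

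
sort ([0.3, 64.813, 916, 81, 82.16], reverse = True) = [916, 82.16, 81, 64.813, 0.3]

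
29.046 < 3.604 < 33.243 False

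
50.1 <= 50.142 True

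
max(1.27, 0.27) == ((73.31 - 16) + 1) False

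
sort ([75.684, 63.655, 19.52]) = [19.52, 63.655, 75.684]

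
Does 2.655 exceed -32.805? Yes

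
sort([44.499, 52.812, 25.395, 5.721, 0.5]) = [0.5, 5.721, 25.395, 44.499, 52.812]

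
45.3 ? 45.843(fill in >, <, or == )<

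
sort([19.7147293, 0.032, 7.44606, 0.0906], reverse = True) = [19.7147293, 7.44606, 0.0906, 0.032]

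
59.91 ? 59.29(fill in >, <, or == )>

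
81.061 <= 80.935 False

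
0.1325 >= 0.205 False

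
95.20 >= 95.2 True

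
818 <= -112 False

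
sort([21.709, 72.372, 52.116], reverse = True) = [72.372, 52.116, 21.709]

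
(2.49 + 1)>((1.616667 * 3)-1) False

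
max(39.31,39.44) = 39.44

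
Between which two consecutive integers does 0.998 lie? 0 and 1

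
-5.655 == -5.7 False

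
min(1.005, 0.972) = 0.972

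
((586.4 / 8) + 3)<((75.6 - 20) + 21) True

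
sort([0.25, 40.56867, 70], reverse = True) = [70, 40.56867, 0.25]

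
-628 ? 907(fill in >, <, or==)<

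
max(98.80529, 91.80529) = 98.80529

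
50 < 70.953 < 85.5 True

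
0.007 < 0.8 True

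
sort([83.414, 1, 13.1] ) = [1, 13.1, 83.414]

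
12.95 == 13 False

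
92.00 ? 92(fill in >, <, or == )==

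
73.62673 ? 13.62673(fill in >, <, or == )>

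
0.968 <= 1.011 True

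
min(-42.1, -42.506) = -42.506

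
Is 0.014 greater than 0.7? No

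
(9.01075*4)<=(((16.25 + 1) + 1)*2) True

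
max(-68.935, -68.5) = -68.5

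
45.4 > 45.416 False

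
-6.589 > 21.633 False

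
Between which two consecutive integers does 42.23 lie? 42 and 43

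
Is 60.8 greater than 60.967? No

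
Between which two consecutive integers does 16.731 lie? 16 and 17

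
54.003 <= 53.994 False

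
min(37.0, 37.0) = 37.0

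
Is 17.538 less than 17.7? Yes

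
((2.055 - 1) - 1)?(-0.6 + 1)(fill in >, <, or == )<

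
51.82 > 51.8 True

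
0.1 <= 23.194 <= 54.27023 True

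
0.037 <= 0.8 True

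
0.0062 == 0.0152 False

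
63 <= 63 True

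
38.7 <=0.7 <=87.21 False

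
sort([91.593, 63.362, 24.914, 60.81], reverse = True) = [91.593, 63.362, 60.81, 24.914]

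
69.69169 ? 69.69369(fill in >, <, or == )<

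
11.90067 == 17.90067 False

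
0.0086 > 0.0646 False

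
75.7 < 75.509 False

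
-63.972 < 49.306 True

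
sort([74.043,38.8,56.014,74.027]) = [38.8,56.014,74.027,74.043]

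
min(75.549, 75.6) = 75.549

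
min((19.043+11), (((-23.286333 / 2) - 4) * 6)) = -93.858999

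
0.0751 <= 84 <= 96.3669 True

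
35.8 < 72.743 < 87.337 True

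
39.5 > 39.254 True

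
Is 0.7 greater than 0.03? Yes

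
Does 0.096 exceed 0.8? No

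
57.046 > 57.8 False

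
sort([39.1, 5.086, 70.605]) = [5.086, 39.1, 70.605]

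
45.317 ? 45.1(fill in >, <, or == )>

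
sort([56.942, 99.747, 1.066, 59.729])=[1.066, 56.942, 59.729, 99.747]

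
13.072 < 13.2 True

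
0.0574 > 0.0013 True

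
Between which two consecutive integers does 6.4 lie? 6 and 7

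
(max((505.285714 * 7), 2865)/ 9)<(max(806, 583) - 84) True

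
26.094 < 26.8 True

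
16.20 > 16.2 False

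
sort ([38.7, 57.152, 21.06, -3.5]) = [-3.5, 21.06, 38.7, 57.152]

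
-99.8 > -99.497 False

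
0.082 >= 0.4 False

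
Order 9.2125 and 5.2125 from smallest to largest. 5.2125, 9.2125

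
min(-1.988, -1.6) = -1.988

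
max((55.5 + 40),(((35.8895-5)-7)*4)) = 95.558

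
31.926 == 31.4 False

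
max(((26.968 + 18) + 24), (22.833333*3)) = 68.968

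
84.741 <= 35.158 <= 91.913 False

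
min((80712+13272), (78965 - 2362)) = 76603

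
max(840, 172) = 840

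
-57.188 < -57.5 False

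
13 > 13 False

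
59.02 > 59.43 False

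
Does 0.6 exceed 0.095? Yes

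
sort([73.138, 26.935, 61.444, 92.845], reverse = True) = [92.845, 73.138, 61.444, 26.935]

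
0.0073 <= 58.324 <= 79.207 True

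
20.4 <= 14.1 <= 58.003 False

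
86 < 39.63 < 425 False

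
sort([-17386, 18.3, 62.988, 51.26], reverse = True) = [62.988, 51.26, 18.3, -17386]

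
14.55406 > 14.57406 False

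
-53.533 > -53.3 False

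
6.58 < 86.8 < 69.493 False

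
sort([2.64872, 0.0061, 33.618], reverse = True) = [33.618, 2.64872, 0.0061]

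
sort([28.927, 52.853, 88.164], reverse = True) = [88.164, 52.853, 28.927]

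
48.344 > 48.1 True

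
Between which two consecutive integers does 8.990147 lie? 8 and 9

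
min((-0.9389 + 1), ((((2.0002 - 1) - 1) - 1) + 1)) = 0.0002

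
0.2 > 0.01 True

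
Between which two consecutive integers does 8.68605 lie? 8 and 9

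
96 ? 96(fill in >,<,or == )==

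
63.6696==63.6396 False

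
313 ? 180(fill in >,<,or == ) >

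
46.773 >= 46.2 True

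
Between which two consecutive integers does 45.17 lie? 45 and 46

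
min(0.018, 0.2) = 0.018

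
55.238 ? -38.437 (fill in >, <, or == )>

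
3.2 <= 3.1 False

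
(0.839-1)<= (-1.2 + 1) False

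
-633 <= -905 False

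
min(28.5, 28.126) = 28.126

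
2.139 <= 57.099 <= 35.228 False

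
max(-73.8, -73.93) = -73.8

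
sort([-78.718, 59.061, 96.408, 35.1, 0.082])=[-78.718, 0.082, 35.1, 59.061, 96.408]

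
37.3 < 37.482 True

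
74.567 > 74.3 True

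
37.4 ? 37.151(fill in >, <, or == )>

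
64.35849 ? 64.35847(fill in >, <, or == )>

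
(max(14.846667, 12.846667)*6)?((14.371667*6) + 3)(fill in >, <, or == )<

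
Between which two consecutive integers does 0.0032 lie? 0 and 1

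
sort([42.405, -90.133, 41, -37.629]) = [-90.133, -37.629, 41, 42.405]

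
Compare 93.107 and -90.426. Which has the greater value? 93.107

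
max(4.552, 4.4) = 4.552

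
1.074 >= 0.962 True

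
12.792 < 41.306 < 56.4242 True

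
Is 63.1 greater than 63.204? No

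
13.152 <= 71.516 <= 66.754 False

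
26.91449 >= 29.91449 False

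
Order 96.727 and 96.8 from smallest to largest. 96.727, 96.8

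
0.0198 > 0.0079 True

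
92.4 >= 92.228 True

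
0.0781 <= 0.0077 False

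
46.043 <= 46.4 True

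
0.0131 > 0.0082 True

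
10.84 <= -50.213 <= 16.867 False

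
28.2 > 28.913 False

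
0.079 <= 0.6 True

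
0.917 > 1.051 False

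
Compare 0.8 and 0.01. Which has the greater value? 0.8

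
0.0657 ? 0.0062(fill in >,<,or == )>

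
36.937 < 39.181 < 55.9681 True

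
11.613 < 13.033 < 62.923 True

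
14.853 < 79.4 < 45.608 False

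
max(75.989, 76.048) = 76.048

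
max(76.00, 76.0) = 76.0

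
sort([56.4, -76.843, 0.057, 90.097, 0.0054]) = [-76.843, 0.0054, 0.057, 56.4, 90.097]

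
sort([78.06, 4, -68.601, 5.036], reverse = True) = [78.06, 5.036, 4, -68.601]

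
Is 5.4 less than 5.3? No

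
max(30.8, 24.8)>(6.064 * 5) True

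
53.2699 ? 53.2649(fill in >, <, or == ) >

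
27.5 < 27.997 True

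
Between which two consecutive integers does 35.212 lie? 35 and 36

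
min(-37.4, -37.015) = -37.4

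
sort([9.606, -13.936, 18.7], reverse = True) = [18.7, 9.606, -13.936]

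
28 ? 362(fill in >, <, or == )<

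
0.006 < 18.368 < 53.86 True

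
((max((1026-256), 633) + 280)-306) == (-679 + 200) False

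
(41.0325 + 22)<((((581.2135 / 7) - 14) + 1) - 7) False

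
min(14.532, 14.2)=14.2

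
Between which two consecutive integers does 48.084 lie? 48 and 49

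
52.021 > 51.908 True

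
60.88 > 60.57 True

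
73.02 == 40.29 False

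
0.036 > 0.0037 True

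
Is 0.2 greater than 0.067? Yes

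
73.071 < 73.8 True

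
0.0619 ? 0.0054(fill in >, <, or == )>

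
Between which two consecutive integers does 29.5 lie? 29 and 30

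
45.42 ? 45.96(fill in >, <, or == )<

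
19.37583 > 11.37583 True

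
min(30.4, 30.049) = 30.049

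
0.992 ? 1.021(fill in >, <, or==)<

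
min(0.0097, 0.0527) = 0.0097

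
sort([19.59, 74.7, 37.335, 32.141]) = [19.59, 32.141, 37.335, 74.7]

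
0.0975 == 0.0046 False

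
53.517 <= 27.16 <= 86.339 False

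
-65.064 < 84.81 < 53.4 False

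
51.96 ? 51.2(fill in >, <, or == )>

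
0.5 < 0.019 False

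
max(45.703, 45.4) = 45.703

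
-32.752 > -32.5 False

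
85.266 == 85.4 False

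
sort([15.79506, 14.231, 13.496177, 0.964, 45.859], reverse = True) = [45.859, 15.79506, 14.231, 13.496177, 0.964]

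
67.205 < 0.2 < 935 False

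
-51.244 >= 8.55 False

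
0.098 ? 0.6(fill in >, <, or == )<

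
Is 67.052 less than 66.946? No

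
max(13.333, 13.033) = 13.333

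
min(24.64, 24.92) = 24.64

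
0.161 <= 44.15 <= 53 True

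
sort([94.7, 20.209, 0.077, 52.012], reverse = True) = [94.7, 52.012, 20.209, 0.077]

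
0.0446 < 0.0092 False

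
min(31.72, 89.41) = 31.72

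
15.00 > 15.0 False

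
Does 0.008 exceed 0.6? No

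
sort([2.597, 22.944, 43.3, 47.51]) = [2.597, 22.944, 43.3, 47.51]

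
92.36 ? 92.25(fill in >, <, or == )>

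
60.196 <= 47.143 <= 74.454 False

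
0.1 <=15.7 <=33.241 True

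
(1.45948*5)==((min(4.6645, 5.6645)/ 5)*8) False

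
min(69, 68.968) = 68.968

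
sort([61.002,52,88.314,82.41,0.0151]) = [0.0151,52,61.002,82.41,88.314]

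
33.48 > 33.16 True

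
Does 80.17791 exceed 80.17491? Yes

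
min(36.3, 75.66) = 36.3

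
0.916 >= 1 False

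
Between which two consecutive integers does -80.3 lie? -81 and -80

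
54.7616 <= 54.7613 False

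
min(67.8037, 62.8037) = 62.8037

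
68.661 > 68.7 False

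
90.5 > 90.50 False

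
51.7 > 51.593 True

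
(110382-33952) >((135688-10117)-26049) False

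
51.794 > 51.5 True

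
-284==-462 False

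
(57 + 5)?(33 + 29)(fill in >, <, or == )==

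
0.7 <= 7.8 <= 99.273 True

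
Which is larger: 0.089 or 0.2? 0.2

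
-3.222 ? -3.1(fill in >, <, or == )<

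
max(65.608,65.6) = 65.608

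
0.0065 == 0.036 False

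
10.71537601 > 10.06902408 True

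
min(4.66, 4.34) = 4.34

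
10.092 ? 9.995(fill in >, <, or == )>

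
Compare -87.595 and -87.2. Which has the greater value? -87.2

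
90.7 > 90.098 True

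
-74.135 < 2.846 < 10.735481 True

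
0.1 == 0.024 False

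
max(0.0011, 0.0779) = 0.0779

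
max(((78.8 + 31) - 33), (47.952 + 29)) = 76.952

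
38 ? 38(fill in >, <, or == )==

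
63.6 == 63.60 True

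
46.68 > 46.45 True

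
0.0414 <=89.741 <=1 False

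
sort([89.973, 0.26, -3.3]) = [-3.3, 0.26, 89.973]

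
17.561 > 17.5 True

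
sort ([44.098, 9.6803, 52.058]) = [9.6803, 44.098, 52.058]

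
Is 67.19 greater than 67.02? Yes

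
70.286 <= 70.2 False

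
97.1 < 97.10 False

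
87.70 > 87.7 False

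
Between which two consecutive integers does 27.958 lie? 27 and 28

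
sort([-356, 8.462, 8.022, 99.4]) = [-356, 8.022, 8.462, 99.4]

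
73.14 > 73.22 False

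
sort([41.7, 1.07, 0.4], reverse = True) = [41.7, 1.07, 0.4]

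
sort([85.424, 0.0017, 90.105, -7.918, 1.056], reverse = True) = [90.105, 85.424, 1.056, 0.0017, -7.918]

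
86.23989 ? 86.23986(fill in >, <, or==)>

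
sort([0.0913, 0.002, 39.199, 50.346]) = [0.002, 0.0913, 39.199, 50.346]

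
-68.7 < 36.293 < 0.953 False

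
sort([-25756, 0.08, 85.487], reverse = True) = [85.487, 0.08, -25756]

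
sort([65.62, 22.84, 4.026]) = [4.026, 22.84, 65.62]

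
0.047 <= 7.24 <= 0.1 False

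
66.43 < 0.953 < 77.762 False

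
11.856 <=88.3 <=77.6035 False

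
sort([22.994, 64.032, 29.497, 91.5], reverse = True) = [91.5, 64.032, 29.497, 22.994]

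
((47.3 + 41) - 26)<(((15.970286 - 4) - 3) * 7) True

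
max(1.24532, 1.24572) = 1.24572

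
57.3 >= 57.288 True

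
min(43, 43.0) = 43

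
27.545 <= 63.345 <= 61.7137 False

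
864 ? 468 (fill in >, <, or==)>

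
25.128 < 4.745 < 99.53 False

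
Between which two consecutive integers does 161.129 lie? 161 and 162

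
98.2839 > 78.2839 True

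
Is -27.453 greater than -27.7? Yes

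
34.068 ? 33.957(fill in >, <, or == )>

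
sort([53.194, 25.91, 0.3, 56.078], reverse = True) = [56.078, 53.194, 25.91, 0.3]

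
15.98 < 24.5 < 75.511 True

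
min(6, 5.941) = 5.941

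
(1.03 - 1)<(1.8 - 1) True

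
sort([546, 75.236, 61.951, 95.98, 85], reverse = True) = [546, 95.98, 85, 75.236, 61.951]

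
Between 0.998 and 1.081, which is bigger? 1.081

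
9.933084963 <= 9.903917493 False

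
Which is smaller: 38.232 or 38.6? 38.232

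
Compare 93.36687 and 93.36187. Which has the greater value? 93.36687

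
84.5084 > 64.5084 True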